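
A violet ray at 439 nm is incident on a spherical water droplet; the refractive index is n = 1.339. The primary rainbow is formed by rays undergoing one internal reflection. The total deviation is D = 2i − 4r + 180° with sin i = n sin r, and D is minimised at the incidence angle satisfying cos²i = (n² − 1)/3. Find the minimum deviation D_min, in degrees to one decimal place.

138.8°

cos²i = (1.79292 − 1)/3 = 0.26431; i = arccos(0.51411) = 59.062°.
sin r = sin 59.062°/1.339 = 0.64057; r = 39.834°.
D_min = 2·59.062° − 4·39.834° + 180° = 138.786°.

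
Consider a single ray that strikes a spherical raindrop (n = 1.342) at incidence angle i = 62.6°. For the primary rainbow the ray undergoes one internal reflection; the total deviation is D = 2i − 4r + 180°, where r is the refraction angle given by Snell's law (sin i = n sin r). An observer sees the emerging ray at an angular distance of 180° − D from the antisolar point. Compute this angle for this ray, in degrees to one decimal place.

40.5°

sin r = sin 62.6° / 1.342 = 0.8878/1.342 = 0.6616; r = 41.42°.
D = 2·62.6° − 4·41.42° + 180° = 125.20° − 165.68° + 180° = 139.52°.
Angle from antisolar point = 180° − D = 40.48°.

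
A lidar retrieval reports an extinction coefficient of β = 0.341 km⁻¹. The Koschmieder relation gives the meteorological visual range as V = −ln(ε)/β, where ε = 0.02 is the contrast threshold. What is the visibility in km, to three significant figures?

11.5 km

V = −ln(0.02) / 0.341 = 3.912 / 0.341 = 11.4722 km.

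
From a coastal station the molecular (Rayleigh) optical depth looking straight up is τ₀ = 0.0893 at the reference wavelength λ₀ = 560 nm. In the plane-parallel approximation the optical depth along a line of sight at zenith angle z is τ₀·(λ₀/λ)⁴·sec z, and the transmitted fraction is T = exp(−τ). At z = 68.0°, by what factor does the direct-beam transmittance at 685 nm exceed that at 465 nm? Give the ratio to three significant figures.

1.48

Airmass: sec 68.0° = 2.6695.
τ(685 nm) = 0.0893 × (560/685)⁴ × 2.6695 = 0.0893 × 0.4467 × 2.6695 = 0.1065.
τ(465 nm) = 0.0893 × (560/465)⁴ × 2.6695 = 0.0893 × 2.1035 × 2.6695 = 0.5014.
T(685)/T(465) = exp(τ_B − τ_A) = exp(0.3950) = 1.4843.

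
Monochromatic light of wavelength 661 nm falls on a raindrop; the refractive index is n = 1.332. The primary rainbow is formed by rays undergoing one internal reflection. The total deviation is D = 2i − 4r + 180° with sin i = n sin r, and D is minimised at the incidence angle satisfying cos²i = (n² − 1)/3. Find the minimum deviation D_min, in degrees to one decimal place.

cos²i = (1.77422 − 1)/3 = 0.25807; i = arccos(0.50801) = 59.469°.
sin r = sin 59.469°/1.332 = 0.64666; r = 40.290°.
D_min = 2·59.469° − 4·40.290° + 180° = 137.776°.

137.8°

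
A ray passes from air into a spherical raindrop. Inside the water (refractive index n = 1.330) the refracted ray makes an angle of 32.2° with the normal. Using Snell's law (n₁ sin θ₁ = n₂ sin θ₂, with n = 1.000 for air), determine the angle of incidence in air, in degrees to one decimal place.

45.1°

Snell: sin θ_i = n · sin θ_r = 1.330 × sin 32.2° = 1.330 × 0.5329 = 0.7087.
θ_i = arcsin(0.7087) = 45.13°.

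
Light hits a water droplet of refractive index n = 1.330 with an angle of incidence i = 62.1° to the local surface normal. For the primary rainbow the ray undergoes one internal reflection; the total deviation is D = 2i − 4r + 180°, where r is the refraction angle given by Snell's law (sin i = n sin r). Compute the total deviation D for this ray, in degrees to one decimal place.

sin r = sin 62.1° / 1.330 = 0.8838/1.330 = 0.6645; r = 41.64°.
D = 2·62.1° − 4·41.64° + 180° = 124.20° − 166.57° + 180° = 137.63°.

137.6°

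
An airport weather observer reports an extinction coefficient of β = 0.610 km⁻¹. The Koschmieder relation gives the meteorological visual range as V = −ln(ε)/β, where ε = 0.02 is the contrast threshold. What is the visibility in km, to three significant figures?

6.41 km

V = −ln(0.02) / 0.610 = 3.912 / 0.610 = 6.4132 km.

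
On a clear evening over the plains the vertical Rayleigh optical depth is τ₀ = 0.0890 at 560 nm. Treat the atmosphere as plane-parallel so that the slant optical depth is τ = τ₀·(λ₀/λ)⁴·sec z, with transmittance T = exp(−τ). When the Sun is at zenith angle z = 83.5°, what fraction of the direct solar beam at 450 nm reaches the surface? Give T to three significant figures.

0.152

sec 83.5° = 8.8337.
τ = 0.0890 × (560/450)⁴ × 8.8337 = 0.0890 × 2.3983 × 8.8337 = 1.8855.
T = exp(−1.8855) = 0.1517.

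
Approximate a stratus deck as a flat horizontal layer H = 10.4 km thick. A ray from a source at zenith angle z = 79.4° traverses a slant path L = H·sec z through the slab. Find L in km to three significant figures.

sec z = 1/cos 79.4° = 5.4362.
L = 10.4 × 5.4362 = 56.537 km.

56.5 km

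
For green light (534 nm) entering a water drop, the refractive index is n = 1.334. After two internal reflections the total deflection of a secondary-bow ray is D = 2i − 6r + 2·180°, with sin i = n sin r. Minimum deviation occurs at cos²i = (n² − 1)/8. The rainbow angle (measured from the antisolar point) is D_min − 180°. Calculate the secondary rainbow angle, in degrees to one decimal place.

51.2°

cos²i = (1.77956 − 1)/8 = 0.09744; i = arccos(0.31216) = 71.810°.
sin r = sin 71.810°/1.334 = 0.71217; r = 45.411°.
D_min = 2·71.810° − 6·45.411° + 360° = 231.153°.
Rainbow angle = D_min − 180° = 51.153°.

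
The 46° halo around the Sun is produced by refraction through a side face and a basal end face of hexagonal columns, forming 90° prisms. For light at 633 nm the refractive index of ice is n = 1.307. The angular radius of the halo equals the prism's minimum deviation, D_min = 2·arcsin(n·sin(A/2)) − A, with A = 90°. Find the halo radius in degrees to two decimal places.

n·sin(A/2) = 1.307 × sin 45° = 1.307 × 0.7071 = 0.9242.
D_min = 2·arcsin(0.9242) − 90° = 2 × 67.546° − 90° = 45.093°.

45.09°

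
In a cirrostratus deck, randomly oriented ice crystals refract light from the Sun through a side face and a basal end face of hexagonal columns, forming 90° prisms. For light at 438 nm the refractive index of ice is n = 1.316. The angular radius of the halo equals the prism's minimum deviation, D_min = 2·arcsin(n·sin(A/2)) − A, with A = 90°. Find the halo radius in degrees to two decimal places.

n·sin(A/2) = 1.316 × sin 45° = 1.316 × 0.7071 = 0.9306.
D_min = 2·arcsin(0.9306) − 90° = 2 × 68.521° − 90° = 47.042°.

47.04°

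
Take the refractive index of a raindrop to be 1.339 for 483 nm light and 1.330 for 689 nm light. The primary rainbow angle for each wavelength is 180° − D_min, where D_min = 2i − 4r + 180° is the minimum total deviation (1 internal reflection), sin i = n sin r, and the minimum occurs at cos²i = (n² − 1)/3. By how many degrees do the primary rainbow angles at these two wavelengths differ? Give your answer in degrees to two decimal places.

At 483 nm (n = 1.339): cos²i = 0.26431 → i = 59.062°, r = 39.834°, D_min = 138.786°, rainbow angle = 41.214°.
At 689 nm (n = 1.330): cos²i = 0.25630 → i = 59.585°, r = 40.422°, D_min = 137.484°, rainbow angle = 42.516°.
Angular width = |41.214° − 42.516°| = 1.303°.

1.30°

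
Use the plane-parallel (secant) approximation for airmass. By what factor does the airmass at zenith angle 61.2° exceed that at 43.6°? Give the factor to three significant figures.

1.50

X(61.2°)/X(43.6°) = sec 61.2° / sec 43.6° = cos 43.6° / cos 61.2° = 0.7242/0.4818 = 1.5032.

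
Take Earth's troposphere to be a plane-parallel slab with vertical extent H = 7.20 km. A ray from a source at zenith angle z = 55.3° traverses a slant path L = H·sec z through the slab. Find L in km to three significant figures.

sec z = 1/cos 55.3° = 1.7566.
L = 7.20 × 1.7566 = 12.648 km.

12.6 km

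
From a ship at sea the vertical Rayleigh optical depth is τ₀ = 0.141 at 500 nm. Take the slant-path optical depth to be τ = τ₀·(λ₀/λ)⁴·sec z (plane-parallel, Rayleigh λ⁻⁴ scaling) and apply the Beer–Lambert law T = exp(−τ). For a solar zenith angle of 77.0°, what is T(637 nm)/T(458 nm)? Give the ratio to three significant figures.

Airmass: sec 77.0° = 4.4454.
τ(637 nm) = 0.141 × (500/637)⁴ × 4.4454 = 0.141 × 0.3796 × 4.4454 = 0.2379.
τ(458 nm) = 0.141 × (500/458)⁴ × 4.4454 = 0.141 × 1.4204 × 4.4454 = 0.8903.
T(637)/T(458) = exp(τ_B − τ_A) = exp(0.6524) = 1.9201.

1.92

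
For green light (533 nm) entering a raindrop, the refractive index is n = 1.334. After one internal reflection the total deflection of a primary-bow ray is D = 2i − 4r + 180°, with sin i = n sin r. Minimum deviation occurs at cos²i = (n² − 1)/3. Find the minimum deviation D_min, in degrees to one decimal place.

cos²i = (1.77956 − 1)/3 = 0.25985; i = arccos(0.50976) = 59.352°.
sin r = sin 59.352°/1.334 = 0.64492; r = 40.159°.
D_min = 2·59.352° − 4·40.159° + 180° = 138.067°.

138.1°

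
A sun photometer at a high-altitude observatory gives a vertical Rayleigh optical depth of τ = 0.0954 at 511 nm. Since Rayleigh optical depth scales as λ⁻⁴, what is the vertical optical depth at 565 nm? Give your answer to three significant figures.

τ(565 nm) = τ(511 nm) × (511/565)⁴ = 0.0954 × (0.9044)⁴ = 0.0954 × 0.6691 = 0.0638.

0.0638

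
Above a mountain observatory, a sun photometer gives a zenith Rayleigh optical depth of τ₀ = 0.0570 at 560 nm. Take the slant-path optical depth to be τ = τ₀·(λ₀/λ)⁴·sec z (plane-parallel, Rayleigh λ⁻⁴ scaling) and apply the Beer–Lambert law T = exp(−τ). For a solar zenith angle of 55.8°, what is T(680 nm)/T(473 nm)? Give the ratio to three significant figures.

Airmass: sec 55.8° = 1.7791.
τ(680 nm) = 0.0570 × (560/680)⁴ × 1.7791 = 0.0570 × 0.4600 × 1.7791 = 0.0466.
τ(473 nm) = 0.0570 × (560/473)⁴ × 1.7791 = 0.0570 × 1.9648 × 1.7791 = 0.1992.
T(680)/T(473) = exp(τ_B − τ_A) = exp(0.1526) = 1.1649.

1.16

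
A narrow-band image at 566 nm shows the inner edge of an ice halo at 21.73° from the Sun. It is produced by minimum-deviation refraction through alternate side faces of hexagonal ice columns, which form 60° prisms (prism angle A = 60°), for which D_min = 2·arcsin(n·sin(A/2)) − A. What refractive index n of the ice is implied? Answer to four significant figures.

1.309

Rearranging: n = sin((D_min + A)/2) / sin(A/2).
(D_min + A)/2 = (21.73° + 60°)/2 = 40.865°.
n = sin 40.865° / sin 30° = 0.6543 / 0.5000 = 1.3086.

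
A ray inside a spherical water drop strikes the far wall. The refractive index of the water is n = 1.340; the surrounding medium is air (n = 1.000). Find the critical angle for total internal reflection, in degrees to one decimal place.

48.3°

sin θ_c = n_air / n = 1.000 / 1.340 = 0.7463.
θ_c = arcsin(0.7463) = 48.27°.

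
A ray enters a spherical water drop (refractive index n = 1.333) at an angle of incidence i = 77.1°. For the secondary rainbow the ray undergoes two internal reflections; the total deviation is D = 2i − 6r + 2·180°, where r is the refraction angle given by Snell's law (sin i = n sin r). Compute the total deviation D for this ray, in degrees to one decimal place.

sin r = sin 77.1° / 1.333 = 0.9748/1.333 = 0.7313; r = 46.99°.
D = 2·77.1° − 6·46.99° + 2·180° = 154.20° − 281.95° + 360° = 232.25°.

232.3°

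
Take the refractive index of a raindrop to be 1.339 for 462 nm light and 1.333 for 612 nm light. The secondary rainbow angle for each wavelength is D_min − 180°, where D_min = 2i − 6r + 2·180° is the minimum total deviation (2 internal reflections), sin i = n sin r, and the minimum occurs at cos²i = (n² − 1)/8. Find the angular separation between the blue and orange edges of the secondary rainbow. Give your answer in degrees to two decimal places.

1.56°

At 462 nm (n = 1.339): cos²i = 0.09912 → i = 71.650°, r = 45.141°, D_min = 232.451°, rainbow angle = 52.451°.
At 612 nm (n = 1.333): cos²i = 0.09711 → i = 71.843°, r = 45.466°, D_min = 230.891°, rainbow angle = 50.891°.
Angular width = |52.451° − 50.891°| = 1.560°.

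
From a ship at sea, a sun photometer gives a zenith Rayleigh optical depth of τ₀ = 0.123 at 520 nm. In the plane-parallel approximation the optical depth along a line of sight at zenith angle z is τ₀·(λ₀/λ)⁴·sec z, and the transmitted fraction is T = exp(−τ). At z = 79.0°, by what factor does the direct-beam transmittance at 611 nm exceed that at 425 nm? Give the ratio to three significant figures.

Airmass: sec 79.0° = 5.2408.
τ(611 nm) = 0.123 × (520/611)⁴ × 5.2408 = 0.123 × 0.5246 × 5.2408 = 0.3382.
τ(425 nm) = 0.123 × (520/425)⁴ × 5.2408 = 0.123 × 2.2411 × 5.2408 = 1.4447.
T(611)/T(425) = exp(τ_B − τ_A) = exp(1.1065) = 3.0237.

3.02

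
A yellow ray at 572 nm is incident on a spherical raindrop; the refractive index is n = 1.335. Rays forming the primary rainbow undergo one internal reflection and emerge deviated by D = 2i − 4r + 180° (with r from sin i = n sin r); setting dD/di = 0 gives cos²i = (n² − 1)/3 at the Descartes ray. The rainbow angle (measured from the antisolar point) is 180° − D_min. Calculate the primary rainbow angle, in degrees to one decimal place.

41.8°

cos²i = (1.78222 − 1)/3 = 0.26074; i = arccos(0.51063) = 59.294°.
sin r = sin 59.294°/1.335 = 0.64405; r = 40.094°.
D_min = 2·59.294° − 4·40.094° + 180° = 138.212°.
Rainbow angle = 180° − D_min = 41.788°.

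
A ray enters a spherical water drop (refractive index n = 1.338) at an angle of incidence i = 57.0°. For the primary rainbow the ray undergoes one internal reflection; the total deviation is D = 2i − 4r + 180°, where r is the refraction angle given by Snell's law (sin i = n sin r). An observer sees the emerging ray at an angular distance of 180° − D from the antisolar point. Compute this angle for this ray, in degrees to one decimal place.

sin r = sin 57.0° / 1.338 = 0.8387/1.338 = 0.6268; r = 38.82°.
D = 2·57.0° − 4·38.82° + 180° = 114.00° − 155.26° + 180° = 138.74°.
Angle from antisolar point = 180° − D = 41.26°.

41.3°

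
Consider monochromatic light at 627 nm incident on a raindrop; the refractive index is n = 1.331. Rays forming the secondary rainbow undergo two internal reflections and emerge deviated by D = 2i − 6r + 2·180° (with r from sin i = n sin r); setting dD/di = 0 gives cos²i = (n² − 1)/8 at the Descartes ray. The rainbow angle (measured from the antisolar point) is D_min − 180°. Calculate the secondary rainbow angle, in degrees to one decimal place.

50.4°

cos²i = (1.77156 − 1)/8 = 0.09645; i = arccos(0.31056) = 71.907°.
sin r = sin 71.907°/1.331 = 0.71417; r = 45.575°.
D_min = 2·71.907° − 6·45.575° + 360° = 230.365°.
Rainbow angle = D_min − 180° = 50.365°.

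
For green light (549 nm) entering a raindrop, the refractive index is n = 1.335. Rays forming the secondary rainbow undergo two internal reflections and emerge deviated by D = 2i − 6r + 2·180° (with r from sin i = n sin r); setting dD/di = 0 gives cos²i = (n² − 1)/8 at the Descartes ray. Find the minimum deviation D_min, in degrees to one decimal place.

cos²i = (1.78222 − 1)/8 = 0.09778; i = arccos(0.31269) = 71.778°.
sin r = sin 71.778°/1.335 = 0.71150; r = 45.357°.
D_min = 2·71.778° − 6·45.357° + 360° = 231.414°.

231.4°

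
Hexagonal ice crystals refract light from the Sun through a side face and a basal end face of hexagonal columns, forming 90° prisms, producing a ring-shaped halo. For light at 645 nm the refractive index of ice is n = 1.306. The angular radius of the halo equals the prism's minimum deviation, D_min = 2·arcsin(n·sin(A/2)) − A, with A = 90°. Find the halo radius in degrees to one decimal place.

n·sin(A/2) = 1.306 × sin 45° = 1.306 × 0.7071 = 0.9235.
D_min = 2·arcsin(0.9235) − 90° = 2 × 67.440° − 90° = 44.881°.

44.9°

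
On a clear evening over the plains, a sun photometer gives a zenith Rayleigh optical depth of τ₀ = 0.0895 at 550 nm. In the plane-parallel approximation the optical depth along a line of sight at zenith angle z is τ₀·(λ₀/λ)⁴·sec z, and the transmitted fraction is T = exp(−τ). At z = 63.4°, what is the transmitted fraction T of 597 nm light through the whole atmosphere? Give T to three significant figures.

sec 63.4° = 2.2333.
τ = 0.0895 × (550/597)⁴ × 2.2333 = 0.0895 × 0.7204 × 2.2333 = 0.1440.
T = exp(−0.1440) = 0.8659.

0.866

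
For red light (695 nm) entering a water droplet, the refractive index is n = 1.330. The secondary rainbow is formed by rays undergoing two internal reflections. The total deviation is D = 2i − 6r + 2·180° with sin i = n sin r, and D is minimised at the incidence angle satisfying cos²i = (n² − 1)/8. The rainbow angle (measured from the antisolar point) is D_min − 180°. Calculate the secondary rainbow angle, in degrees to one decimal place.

50.1°

cos²i = (1.76890 − 1)/8 = 0.09611; i = arccos(0.31002) = 71.940°.
sin r = sin 71.940°/1.330 = 0.71483; r = 45.630°.
D_min = 2·71.940° − 6·45.630° + 360° = 230.101°.
Rainbow angle = D_min − 180° = 50.101°.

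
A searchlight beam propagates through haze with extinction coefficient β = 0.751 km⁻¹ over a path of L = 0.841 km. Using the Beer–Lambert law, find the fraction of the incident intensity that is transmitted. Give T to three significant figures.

τ = β·L = 0.751 × 0.841 = 0.6316.
T = exp(−0.6316) = 0.5317.

0.532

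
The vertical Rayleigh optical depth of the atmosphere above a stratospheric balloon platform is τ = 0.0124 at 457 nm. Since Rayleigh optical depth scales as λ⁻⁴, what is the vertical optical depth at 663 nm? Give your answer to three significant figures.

τ(663 nm) = τ(457 nm) × (457/663)⁴ = 0.0124 × (0.6893)⁴ = 0.0124 × 0.2257 = 0.0028.

0.00280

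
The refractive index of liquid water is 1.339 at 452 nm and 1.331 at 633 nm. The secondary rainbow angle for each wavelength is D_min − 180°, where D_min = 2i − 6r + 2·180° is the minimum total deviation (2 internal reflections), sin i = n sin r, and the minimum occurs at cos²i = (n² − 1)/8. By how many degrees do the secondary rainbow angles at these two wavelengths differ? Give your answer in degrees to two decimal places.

At 452 nm (n = 1.339): cos²i = 0.09912 → i = 71.650°, r = 45.141°, D_min = 232.451°, rainbow angle = 52.451°.
At 633 nm (n = 1.331): cos²i = 0.09645 → i = 71.907°, r = 45.575°, D_min = 230.365°, rainbow angle = 50.365°.
Angular width = |52.451° − 50.365°| = 2.086°.

2.09°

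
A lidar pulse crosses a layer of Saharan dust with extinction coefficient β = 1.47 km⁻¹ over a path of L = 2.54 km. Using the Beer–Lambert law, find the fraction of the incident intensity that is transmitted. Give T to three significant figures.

0.0239

τ = β·L = 1.47 × 2.54 = 3.7338.
T = exp(−3.7338) = 0.0239.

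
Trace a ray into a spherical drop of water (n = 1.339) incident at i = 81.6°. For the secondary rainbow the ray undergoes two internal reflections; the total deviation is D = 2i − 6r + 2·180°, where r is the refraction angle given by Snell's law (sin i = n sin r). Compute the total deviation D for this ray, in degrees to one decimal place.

237.4°

sin r = sin 81.6° / 1.339 = 0.9893/1.339 = 0.7388; r = 47.63°.
D = 2·81.6° − 6·47.63° + 2·180° = 163.20° − 285.78° + 360° = 237.42°.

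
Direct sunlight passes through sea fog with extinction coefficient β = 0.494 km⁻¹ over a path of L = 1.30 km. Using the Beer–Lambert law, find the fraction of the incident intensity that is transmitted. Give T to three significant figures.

0.526

τ = β·L = 0.494 × 1.30 = 0.6422.
T = exp(−0.6422) = 0.5261.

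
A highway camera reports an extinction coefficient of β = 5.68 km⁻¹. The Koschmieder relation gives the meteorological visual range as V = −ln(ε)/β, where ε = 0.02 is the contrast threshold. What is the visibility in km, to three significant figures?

V = −ln(0.02) / 5.68 = 3.912 / 5.68 = 0.6887 km.

0.689 km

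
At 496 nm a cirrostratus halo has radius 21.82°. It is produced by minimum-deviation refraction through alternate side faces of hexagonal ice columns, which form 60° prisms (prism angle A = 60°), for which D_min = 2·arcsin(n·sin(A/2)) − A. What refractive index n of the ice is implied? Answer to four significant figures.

1.310

Rearranging: n = sin((D_min + A)/2) / sin(A/2).
(D_min + A)/2 = (21.82° + 60°)/2 = 40.910°.
n = sin 40.910° / sin 30° = 0.6549 / 0.5000 = 1.3097.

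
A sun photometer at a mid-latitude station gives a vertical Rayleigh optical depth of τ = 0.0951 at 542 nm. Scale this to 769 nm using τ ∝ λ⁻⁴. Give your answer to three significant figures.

τ(769 nm) = τ(542 nm) × (542/769)⁴ = 0.0951 × (0.7048)⁴ = 0.0951 × 0.2468 = 0.0235.

0.0235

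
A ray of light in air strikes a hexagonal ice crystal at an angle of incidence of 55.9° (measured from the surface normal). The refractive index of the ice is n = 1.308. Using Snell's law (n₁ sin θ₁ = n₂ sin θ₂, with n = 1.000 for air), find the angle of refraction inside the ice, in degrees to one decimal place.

Snell: sin θ_r = sin θ_i / n = sin 55.9° / 1.308 = 0.8281 / 1.308 = 0.6331.
θ_r = arcsin(0.6331) = 39.28°.

39.3°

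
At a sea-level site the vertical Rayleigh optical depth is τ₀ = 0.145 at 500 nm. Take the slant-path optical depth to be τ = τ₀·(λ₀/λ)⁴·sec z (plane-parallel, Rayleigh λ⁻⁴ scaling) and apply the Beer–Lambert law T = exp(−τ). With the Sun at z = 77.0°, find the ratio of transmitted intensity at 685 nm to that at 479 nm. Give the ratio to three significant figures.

Airmass: sec 77.0° = 4.4454.
τ(685 nm) = 0.145 × (500/685)⁴ × 4.4454 = 0.145 × 0.2839 × 4.4454 = 0.1830.
τ(479 nm) = 0.145 × (500/479)⁴ × 4.4454 = 0.145 × 1.1872 × 4.4454 = 0.7653.
T(685)/T(479) = exp(τ_B − τ_A) = exp(0.5823) = 1.7901.

1.79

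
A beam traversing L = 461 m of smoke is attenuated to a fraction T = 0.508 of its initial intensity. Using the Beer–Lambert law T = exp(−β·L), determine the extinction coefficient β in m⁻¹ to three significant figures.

0.00147 m⁻¹

Beer–Lambert: T = exp(−βL) ⇒ β = −ln(T)/L = −ln(0.508)/461 = 0.6773/461 = 0.001469 m⁻¹.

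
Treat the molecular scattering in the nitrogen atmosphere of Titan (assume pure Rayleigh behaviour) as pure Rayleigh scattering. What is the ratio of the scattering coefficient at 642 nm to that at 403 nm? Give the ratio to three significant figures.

Rayleigh scattering ∝ λ⁻⁴, so the ratio of coefficients is the inverse fourth power of the wavelength ratio.
σ(642)/σ(403) = (403/642)⁴ = (0.6277)⁴ = 0.1553.

0.155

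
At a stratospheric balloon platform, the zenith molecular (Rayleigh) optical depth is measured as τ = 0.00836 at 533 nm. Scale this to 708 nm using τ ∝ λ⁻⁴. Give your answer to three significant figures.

τ(708 nm) = τ(533 nm) × (533/708)⁴ = 0.00836 × (0.7528)⁴ = 0.00836 × 0.3212 = 0.0027.

0.00269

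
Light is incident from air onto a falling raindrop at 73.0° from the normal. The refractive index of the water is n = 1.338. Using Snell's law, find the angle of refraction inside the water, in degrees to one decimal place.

Snell: sin θ_r = sin θ_i / n = sin 73.0° / 1.338 = 0.9563 / 1.338 = 0.7147.
θ_r = arcsin(0.7147) = 45.62°.

45.6°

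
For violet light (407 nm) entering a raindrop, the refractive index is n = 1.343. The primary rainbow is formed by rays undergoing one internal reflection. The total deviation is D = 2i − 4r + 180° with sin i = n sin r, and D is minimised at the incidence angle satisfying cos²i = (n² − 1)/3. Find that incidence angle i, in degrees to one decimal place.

58.8°

cos²i = (1.343² − 1)/3 = (1.80365 − 1)/3 = 0.26788.
cos i = 0.51757, so i = 58.830°.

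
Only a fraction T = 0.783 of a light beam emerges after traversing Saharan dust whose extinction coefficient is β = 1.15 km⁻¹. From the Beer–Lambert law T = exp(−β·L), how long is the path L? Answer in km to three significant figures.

0.213 km

Beer–Lambert: T = exp(−βL) ⇒ L = −ln(T)/β = −ln(0.783)/1.15 = 0.2446/1.15 = 0.2127 km.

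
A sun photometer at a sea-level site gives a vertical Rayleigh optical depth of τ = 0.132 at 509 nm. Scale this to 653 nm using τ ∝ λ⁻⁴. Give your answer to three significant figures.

0.0487

τ(653 nm) = τ(509 nm) × (509/653)⁴ = 0.132 × (0.7795)⁴ = 0.132 × 0.3692 = 0.0487.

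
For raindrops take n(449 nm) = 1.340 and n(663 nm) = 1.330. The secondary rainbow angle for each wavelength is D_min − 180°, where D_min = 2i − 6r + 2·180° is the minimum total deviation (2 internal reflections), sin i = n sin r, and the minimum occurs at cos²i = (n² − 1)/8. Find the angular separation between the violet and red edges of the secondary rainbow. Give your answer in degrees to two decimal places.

2.61°

At 449 nm (n = 1.340): cos²i = 0.09945 → i = 71.618°, r = 45.088°, D_min = 232.709°, rainbow angle = 52.709°.
At 663 nm (n = 1.330): cos²i = 0.09611 → i = 71.940°, r = 45.630°, D_min = 230.101°, rainbow angle = 50.101°.
Angular width = |52.709° − 50.101°| = 2.608°.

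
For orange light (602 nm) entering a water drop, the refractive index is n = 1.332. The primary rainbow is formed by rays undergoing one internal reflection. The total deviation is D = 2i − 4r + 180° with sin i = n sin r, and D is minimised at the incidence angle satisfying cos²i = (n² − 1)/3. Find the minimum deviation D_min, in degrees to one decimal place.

cos²i = (1.77422 − 1)/3 = 0.25807; i = arccos(0.50801) = 59.469°.
sin r = sin 59.469°/1.332 = 0.64666; r = 40.290°.
D_min = 2·59.469° − 4·40.290° + 180° = 137.776°.

137.8°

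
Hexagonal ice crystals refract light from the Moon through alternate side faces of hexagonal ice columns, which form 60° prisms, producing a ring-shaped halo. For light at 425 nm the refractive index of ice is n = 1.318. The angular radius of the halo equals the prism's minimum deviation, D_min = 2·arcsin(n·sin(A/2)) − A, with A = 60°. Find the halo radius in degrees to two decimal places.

22.45°

n·sin(A/2) = 1.318 × sin 30° = 1.318 × 0.5000 = 0.6590.
D_min = 2·arcsin(0.6590) − 60° = 2 × 41.224° − 60° = 22.447°.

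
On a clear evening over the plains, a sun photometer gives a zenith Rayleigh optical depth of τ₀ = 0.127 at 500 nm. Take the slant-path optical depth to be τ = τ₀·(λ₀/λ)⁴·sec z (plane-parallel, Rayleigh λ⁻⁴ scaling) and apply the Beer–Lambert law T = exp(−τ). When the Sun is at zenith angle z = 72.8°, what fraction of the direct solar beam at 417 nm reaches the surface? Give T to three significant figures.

sec 72.8° = 3.3817.
τ = 0.127 × (500/417)⁴ × 3.3817 = 0.127 × 2.0670 × 3.3817 = 0.8877.
T = exp(−0.8877) = 0.4116.

0.412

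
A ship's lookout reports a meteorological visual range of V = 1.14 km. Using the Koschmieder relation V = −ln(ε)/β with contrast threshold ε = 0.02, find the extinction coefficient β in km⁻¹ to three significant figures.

3.43 km⁻¹

β = −ln(0.02) / V = 3.912 / 1.14 = 3.4316 km⁻¹.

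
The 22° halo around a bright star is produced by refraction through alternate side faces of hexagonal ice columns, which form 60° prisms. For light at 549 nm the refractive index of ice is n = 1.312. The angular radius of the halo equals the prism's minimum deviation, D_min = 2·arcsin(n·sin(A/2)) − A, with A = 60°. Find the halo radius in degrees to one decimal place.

22.0°

n·sin(A/2) = 1.312 × sin 30° = 1.312 × 0.5000 = 0.6560.
D_min = 2·arcsin(0.6560) − 60° = 2 × 40.996° − 60° = 21.991°.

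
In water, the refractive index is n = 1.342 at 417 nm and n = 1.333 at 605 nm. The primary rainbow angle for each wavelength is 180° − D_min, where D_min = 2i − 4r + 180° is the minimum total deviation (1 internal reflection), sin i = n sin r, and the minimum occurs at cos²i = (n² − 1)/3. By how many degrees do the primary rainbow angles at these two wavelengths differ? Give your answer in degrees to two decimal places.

At 417 nm (n = 1.342): cos²i = 0.26699 → i = 58.888°, r = 39.641°, D_min = 139.213°, rainbow angle = 40.787°.
At 605 nm (n = 1.333): cos²i = 0.25896 → i = 59.410°, r = 40.225°, D_min = 137.922°, rainbow angle = 42.078°.
Angular width = |40.787° − 42.078°| = 1.291°.

1.29°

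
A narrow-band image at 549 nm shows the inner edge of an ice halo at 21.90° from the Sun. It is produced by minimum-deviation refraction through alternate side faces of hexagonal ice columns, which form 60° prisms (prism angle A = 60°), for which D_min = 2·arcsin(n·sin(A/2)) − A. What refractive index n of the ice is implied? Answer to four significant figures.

Rearranging: n = sin((D_min + A)/2) / sin(A/2).
(D_min + A)/2 = (21.90° + 60°)/2 = 40.950°.
n = sin 40.950° / sin 30° = 0.6554 / 0.5000 = 1.3108.

1.311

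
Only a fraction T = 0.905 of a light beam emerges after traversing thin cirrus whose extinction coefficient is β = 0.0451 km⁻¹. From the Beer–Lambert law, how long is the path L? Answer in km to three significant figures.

Beer–Lambert: T = exp(−βL) ⇒ L = −ln(T)/β = −ln(0.905)/0.0451 = 0.0998/0.0451 = 2.213 km.

2.21 km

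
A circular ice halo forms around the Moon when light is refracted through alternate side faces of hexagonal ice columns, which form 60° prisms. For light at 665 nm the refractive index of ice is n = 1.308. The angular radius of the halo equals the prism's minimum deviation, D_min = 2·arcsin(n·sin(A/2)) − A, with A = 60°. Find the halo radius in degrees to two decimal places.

21.69°

n·sin(A/2) = 1.308 × sin 30° = 1.308 × 0.5000 = 0.6540.
D_min = 2·arcsin(0.6540) − 60° = 2 × 40.844° − 60° = 21.688°.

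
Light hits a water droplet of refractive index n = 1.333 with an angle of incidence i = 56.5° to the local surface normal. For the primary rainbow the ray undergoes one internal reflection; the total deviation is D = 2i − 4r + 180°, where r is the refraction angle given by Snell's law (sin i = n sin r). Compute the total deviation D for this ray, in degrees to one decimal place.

sin r = sin 56.5° / 1.333 = 0.8339/1.333 = 0.6256; r = 38.72°.
D = 2·56.5° − 4·38.72° + 180° = 113.00° − 154.90° + 180° = 138.10°.

138.1°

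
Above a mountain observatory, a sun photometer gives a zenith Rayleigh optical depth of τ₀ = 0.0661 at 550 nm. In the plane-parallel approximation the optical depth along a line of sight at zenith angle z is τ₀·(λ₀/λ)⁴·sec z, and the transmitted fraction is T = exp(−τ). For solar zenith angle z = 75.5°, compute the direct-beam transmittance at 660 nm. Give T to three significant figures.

0.880

sec 75.5° = 3.9939.
τ = 0.0661 × (550/660)⁴ × 3.9939 = 0.0661 × 0.4823 × 3.9939 = 0.1273.
T = exp(−0.1273) = 0.8805.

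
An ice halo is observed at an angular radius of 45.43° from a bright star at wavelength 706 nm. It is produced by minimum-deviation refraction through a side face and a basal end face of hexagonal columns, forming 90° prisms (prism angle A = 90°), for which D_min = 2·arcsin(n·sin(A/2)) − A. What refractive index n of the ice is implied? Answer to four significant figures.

Rearranging: n = sin((D_min + A)/2) / sin(A/2).
(D_min + A)/2 = (45.43° + 90°)/2 = 67.715°.
n = sin 67.715° / sin 45° = 0.9253 / 0.7071 = 1.3086.

1.309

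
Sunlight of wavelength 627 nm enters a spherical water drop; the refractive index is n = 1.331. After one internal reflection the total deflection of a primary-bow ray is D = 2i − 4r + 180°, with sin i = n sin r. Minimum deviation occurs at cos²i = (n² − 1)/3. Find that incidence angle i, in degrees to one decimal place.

cos²i = (1.331² − 1)/3 = (1.77156 − 1)/3 = 0.25719.
cos i = 0.50714, so i = 59.527°.

59.5°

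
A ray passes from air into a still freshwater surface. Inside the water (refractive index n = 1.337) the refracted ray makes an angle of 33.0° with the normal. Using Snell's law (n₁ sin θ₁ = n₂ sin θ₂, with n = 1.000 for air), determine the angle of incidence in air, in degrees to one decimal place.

46.7°

Snell: sin θ_i = n · sin θ_r = 1.337 × sin 33.0° = 1.337 × 0.5446 = 0.7282.
θ_i = arcsin(0.7282) = 46.73°.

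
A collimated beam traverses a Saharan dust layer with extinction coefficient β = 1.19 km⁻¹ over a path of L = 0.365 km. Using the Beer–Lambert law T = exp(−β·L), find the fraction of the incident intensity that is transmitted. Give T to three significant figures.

0.648

τ = β·L = 1.19 × 0.365 = 0.4343.
T = exp(−0.4343) = 0.6477.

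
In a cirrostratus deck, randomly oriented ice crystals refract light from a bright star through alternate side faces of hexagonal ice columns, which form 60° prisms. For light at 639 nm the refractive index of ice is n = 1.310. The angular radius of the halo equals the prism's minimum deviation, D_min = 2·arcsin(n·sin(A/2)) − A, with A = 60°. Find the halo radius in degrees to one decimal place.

n·sin(A/2) = 1.310 × sin 30° = 1.310 × 0.5000 = 0.6550.
D_min = 2·arcsin(0.6550) − 60° = 2 × 40.920° − 60° = 21.839°.

21.8°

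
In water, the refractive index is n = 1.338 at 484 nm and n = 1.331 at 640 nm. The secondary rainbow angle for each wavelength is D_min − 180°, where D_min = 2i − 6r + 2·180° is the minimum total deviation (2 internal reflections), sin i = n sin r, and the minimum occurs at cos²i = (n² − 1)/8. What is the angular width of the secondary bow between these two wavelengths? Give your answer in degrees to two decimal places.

1.83°

At 484 nm (n = 1.338): cos²i = 0.09878 → i = 71.682°, r = 45.195°, D_min = 232.193°, rainbow angle = 52.193°.
At 640 nm (n = 1.331): cos²i = 0.09645 → i = 71.907°, r = 45.575°, D_min = 230.365°, rainbow angle = 50.365°.
Angular width = |52.193° − 50.365°| = 1.828°.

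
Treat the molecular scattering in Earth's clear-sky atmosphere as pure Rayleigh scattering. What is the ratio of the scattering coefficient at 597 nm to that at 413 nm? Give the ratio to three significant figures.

0.229

Rayleigh scattering ∝ λ⁻⁴, so the ratio of coefficients is the inverse fourth power of the wavelength ratio.
σ(597)/σ(413) = (413/597)⁴ = (0.6918)⁴ = 0.229.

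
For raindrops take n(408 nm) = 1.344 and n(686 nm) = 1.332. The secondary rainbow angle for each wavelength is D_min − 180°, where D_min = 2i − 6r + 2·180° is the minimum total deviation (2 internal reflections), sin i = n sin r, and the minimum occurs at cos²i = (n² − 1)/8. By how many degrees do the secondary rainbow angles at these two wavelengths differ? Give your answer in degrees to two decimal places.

At 408 nm (n = 1.344): cos²i = 0.10079 → i = 71.490°, r = 44.874°, D_min = 233.733°, rainbow angle = 53.733°.
At 686 nm (n = 1.332): cos²i = 0.09678 → i = 71.875°, r = 45.520°, D_min = 230.628°, rainbow angle = 50.628°.
Angular width = |53.733° − 50.628°| = 3.104°.

3.10°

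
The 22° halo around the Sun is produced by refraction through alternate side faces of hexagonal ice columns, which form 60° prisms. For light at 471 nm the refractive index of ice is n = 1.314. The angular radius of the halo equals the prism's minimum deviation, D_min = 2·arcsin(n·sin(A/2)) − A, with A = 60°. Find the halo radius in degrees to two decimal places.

n·sin(A/2) = 1.314 × sin 30° = 1.314 × 0.5000 = 0.6570.
D_min = 2·arcsin(0.6570) − 60° = 2 × 41.071° − 60° = 22.143°.

22.14°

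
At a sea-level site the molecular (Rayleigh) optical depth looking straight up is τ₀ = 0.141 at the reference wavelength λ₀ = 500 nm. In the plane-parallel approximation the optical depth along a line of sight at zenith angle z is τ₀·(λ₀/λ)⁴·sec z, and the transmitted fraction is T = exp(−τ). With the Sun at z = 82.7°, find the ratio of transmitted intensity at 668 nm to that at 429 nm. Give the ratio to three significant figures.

5.47

Airmass: sec 82.7° = 7.8700.
τ(668 nm) = 0.141 × (500/668)⁴ × 7.8700 = 0.141 × 0.3139 × 7.8700 = 0.3483.
τ(429 nm) = 0.141 × (500/429)⁴ × 7.8700 = 0.141 × 1.8452 × 7.8700 = 2.0476.
T(668)/T(429) = exp(τ_B − τ_A) = exp(1.6993) = 5.4701.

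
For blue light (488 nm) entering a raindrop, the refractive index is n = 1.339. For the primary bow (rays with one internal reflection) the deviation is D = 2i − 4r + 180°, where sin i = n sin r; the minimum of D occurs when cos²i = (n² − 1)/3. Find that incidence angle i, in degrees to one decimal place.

cos²i = (1.339² − 1)/3 = (1.79292 − 1)/3 = 0.26431.
cos i = 0.51411, so i = 59.062°.

59.1°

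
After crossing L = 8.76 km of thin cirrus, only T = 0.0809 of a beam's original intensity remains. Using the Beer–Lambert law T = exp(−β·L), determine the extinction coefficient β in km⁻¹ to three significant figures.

0.287 km⁻¹

Beer–Lambert: T = exp(−βL) ⇒ β = −ln(T)/L = −ln(0.0809)/8.76 = 2.5145/8.76 = 0.287 km⁻¹.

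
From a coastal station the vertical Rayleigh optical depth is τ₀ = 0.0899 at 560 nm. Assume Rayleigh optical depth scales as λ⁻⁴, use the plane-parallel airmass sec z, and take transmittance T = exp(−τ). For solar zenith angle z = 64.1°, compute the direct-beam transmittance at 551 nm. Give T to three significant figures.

0.803

sec 64.1° = 2.2894.
τ = 0.0899 × (560/551)⁴ × 2.2894 = 0.0899 × 1.0670 × 2.2894 = 0.2196.
T = exp(−0.2196) = 0.8028.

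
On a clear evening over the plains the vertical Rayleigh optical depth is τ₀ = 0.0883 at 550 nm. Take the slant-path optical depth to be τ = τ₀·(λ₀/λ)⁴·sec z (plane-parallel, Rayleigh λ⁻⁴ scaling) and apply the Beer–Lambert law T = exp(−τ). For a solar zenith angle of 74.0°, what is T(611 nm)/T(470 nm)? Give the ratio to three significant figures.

1.48

Airmass: sec 74.0° = 3.6280.
τ(611 nm) = 0.0883 × (550/611)⁴ × 3.6280 = 0.0883 × 0.6566 × 3.6280 = 0.2103.
τ(470 nm) = 0.0883 × (550/470)⁴ × 3.6280 = 0.0883 × 1.8753 × 3.6280 = 0.6007.
T(611)/T(470) = exp(τ_B − τ_A) = exp(0.3904) = 1.4776.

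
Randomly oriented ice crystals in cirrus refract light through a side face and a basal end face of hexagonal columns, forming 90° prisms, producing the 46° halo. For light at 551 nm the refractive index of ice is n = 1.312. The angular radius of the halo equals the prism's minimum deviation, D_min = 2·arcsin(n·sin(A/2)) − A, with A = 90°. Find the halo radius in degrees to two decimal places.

46.17°

n·sin(A/2) = 1.312 × sin 45° = 1.312 × 0.7071 = 0.9277.
D_min = 2·arcsin(0.9277) − 90° = 2 × 68.083° − 90° = 46.166°.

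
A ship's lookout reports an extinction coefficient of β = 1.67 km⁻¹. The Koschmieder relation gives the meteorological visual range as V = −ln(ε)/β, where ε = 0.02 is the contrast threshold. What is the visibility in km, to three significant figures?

2.34 km

V = −ln(0.02) / 1.67 = 3.912 / 1.67 = 2.3425 km.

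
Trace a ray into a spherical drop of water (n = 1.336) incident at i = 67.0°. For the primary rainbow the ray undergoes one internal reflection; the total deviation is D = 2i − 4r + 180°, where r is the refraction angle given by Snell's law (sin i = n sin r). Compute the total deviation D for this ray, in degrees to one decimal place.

139.8°

sin r = sin 67.0° / 1.336 = 0.9205/1.336 = 0.6890; r = 43.55°.
D = 2·67.0° − 4·43.55° + 180° = 134.00° − 174.20° + 180° = 139.80°.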